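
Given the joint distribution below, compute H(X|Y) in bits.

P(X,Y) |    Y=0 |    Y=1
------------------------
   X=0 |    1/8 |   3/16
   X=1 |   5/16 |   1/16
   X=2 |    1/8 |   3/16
1.4413 bits

Using the chain rule: H(X|Y) = H(X,Y) - H(Y)

First, compute H(X,Y) = 2.4300 bits

Marginal P(Y) = (9/16, 7/16)
H(Y) = 0.9887 bits

H(X|Y) = H(X,Y) - H(Y) = 2.4300 - 0.9887 = 1.4413 bits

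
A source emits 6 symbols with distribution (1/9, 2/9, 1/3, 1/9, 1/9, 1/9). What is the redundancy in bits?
0.1656 bits

Redundancy measures how far a source is from maximum entropy:
R = H_max - H(X)

Maximum entropy for 6 symbols: H_max = log_2(6) = 2.5850 bits
Actual entropy: H(X) = 2.4194 bits
Redundancy: R = 2.5850 - 2.4194 = 0.1656 bits

This redundancy represents potential for compression: the source could be compressed by 0.1656 bits per symbol.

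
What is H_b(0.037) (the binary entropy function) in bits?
0.2284 bits

The binary entropy function is:
H(p) = -p log(p) - (1-p) log(1-p)

H(0.037) = -0.037 × log_2(0.037) - 0.963 × log_2(0.963)
H(0.037) = 0.2284 bits

Note: Binary entropy is maximized at p=0.5 (H=1 bit) and minimized at p=0 or p=1 (H=0).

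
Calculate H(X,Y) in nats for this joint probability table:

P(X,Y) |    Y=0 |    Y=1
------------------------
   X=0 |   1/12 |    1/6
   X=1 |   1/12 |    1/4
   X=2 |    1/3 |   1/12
1.6326 nats

Joint entropy is H(X,Y) = -Σ_{x,y} p(x,y) log p(x,y).

Summing over all non-zero entries:
H(X,Y) = -[1/12·log_e(1/12) + 1/6·log_e(1/6) + 1/12·log_e(1/12) + 1/4·log_e(1/4) + 1/3·log_e(1/3) + 1/12·log_e(1/12)]
H(X,Y) = 1.6326 nats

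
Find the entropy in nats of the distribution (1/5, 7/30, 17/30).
0.9833 nats

Shannon entropy is H(X) = -Σ p(x) log p(x).

For P = (1/5, 7/30, 17/30):
H = -1/5 × log_e(1/5) -7/30 × log_e(7/30) -17/30 × log_e(17/30)
H = 0.9833 nats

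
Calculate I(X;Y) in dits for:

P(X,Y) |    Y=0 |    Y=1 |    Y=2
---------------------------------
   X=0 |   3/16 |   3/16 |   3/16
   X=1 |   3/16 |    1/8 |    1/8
0.0021 dits

Mutual information: I(X;Y) = H(X) + H(Y) - H(X,Y)

Marginals:
P(X) = (9/16, 7/16), H(X) = 0.2976 dits
P(Y) = (3/8, 5/16, 5/16), H(Y) = 0.4755 dits

Joint entropy: H(X,Y) = 0.7710 dits

I(X;Y) = 0.2976 + 0.4755 - 0.7710 = 0.0021 dits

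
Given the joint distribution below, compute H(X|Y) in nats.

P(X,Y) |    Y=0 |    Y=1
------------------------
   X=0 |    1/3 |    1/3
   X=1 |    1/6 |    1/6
0.6365 nats

Using the chain rule: H(X|Y) = H(X,Y) - H(Y)

First, compute H(X,Y) = 1.3297 nats

Marginal P(Y) = (1/2, 1/2)
H(Y) = 0.6931 nats

H(X|Y) = H(X,Y) - H(Y) = 1.3297 - 0.6931 = 0.6365 nats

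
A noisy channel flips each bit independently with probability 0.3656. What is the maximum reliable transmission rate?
0.0528 bits

For a binary symmetric channel (BSC) with error probability p:
Capacity C = 1 - H(p) bits per symbol

where H(p) = -p log₂(p) - (1-p) log₂(1-p) is the binary entropy function.

H(0.3656) = 0.9472 bits
C = 1 - 0.9472 = 0.0528 bits per symbol

This means we can reliably transmit up to 0.0528 bits of information per channel use.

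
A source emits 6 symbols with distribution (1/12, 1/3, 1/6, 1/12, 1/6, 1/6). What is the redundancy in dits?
0.0502 dits

Redundancy measures how far a source is from maximum entropy:
R = H_max - H(X)

Maximum entropy for 6 symbols: H_max = log_10(6) = 0.7782 dits
Actual entropy: H(X) = 0.7280 dits
Redundancy: R = 0.7782 - 0.7280 = 0.0502 dits

This redundancy represents potential for compression: the source could be compressed by 0.0502 dits per symbol.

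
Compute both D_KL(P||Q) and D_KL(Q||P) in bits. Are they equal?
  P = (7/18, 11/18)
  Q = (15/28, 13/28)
D_KL(P||Q) = 0.0625, D_KL(Q||P) = 0.0635

KL divergence is not symmetric: D_KL(P||Q) ≠ D_KL(Q||P) in general.

D_KL(P||Q) = 0.0625 bits
D_KL(Q||P) = 0.0635 bits

No, they are not equal!

This asymmetry is why KL divergence is not a true distance metric.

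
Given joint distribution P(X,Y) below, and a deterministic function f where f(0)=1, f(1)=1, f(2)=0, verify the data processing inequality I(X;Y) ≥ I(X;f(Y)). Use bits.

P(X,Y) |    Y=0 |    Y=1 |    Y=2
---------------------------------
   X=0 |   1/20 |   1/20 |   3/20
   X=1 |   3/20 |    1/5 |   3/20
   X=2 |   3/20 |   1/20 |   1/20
I(X;Y) = 0.1103, I(X;f(Y)) = 0.0702, inequality holds: 0.1103 ≥ 0.0702

Data Processing Inequality: For any Markov chain X → Y → Z, we have I(X;Y) ≥ I(X;Z).

Here Z = f(Y) is a deterministic function of Y, forming X → Y → Z.

Original I(X;Y) = 0.1103 bits

After applying f:
P(X,Z) where Z=f(Y):
- P(X,Z=0) = P(X,Y=2)
- P(X,Z=1) = P(X,Y=0) + P(X,Y=1)

I(X;Z) = I(X;f(Y)) = 0.0702 bits

Verification: 0.1103 ≥ 0.0702 ✓

Information cannot be created by processing; the function f can only lose information about X.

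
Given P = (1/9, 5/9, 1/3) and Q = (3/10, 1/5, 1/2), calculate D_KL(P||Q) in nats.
0.3221 nats

KL divergence: D_KL(P||Q) = Σ p(x) log(p(x)/q(x))

Computing term by term:
  x=0: 1/9 × log_e[(1/9)/(3/10)] = 1/9 × -0.9933 = -0.1104
  x=1: 5/9 × log_e[(5/9)/(1/5)] = 5/9 × 1.0217 = 0.5676
  x=2: 1/3 × log_e[(1/3)/(1/2)] = 1/3 × -0.4055 = -0.1352

D_KL(P||Q) = 0.3221 nats

Note: KL divergence is always non-negative and equals 0 iff P = Q.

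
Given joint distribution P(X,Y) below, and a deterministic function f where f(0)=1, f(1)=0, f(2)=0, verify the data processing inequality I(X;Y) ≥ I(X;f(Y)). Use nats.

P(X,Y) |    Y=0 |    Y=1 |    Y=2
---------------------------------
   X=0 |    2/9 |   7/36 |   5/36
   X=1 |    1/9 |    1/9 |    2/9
I(X;Y) = 0.0339, I(X;f(Y)) = 0.0127, inequality holds: 0.0339 ≥ 0.0127

Data Processing Inequality: For any Markov chain X → Y → Z, we have I(X;Y) ≥ I(X;Z).

Here Z = f(Y) is a deterministic function of Y, forming X → Y → Z.

Original I(X;Y) = 0.0339 nats

After applying f:
P(X,Z) where Z=f(Y):
- P(X,Z=0) = P(X,Y=1) + P(X,Y=2)
- P(X,Z=1) = P(X,Y=0)

I(X;Z) = I(X;f(Y)) = 0.0127 nats

Verification: 0.0339 ≥ 0.0127 ✓

Information cannot be created by processing; the function f can only lose information about X.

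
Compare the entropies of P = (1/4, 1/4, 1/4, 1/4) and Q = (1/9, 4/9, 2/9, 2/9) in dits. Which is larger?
P

Computing entropies in dits:
H(P) = 0.6021
H(Q) = 0.5529

Distribution P has higher entropy.

Intuition: The distribution closer to uniform (more spread out) has higher entropy.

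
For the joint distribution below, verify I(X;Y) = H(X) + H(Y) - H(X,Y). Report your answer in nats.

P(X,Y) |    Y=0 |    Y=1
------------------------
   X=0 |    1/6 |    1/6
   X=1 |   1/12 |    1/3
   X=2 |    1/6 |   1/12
I(X;Y) = 0.0805 nats

Mutual information has multiple equivalent forms:
- I(X;Y) = H(X) - H(X|Y)
- I(X;Y) = H(Y) - H(Y|X)
- I(X;Y) = H(X) + H(Y) - H(X,Y)

Computing all quantities:
H(X) = 1.0776, H(Y) = 0.6792, H(X,Y) = 1.6762
H(X|Y) = 0.9970, H(Y|X) = 0.5987

Verification:
H(X) - H(X|Y) = 1.0776 - 0.9970 = 0.0805
H(Y) - H(Y|X) = 0.6792 - 0.5987 = 0.0805
H(X) + H(Y) - H(X,Y) = 1.0776 + 0.6792 - 1.6762 = 0.0805

All forms give I(X;Y) = 0.0805 nats. ✓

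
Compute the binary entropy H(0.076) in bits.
0.3879 bits

The binary entropy function is:
H(p) = -p log(p) - (1-p) log(1-p)

H(0.076) = -0.076 × log_2(0.076) - 0.924 × log_2(0.924)
H(0.076) = 0.3879 bits

Note: Binary entropy is maximized at p=0.5 (H=1 bit) and minimized at p=0 or p=1 (H=0).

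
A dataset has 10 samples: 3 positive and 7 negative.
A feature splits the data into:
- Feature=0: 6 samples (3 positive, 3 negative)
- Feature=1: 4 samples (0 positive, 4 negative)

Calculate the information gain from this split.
0.2813 bits

Information Gain = H(Y) - H(Y|Feature)

Before split:
P(positive) = 3/10 = 0.3000
H(Y) = 0.8813 bits

After split:
Feature=0: H = 1.0000 bits (weight = 6/10)
Feature=1: H = 0.0000 bits (weight = 4/10)
H(Y|Feature) = (6/10)×1.0000 + (4/10)×0.0000 = 0.6000 bits

Information Gain = 0.8813 - 0.6000 = 0.2813 bits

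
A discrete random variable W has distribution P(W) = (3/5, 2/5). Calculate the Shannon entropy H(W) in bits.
0.9710 bits

Shannon entropy is H(X) = -Σ p(x) log p(x).

For P = (3/5, 2/5):
H = -3/5 × log_2(3/5) -2/5 × log_2(2/5)
H = 0.9710 bits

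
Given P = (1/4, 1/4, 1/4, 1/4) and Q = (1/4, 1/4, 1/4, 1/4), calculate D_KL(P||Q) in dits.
0.0000 dits

KL divergence: D_KL(P||Q) = Σ p(x) log(p(x)/q(x))

Computing term by term:
  x=0: 1/4 × log_10[(1/4)/(1/4)] = 1/4 × 0.0000 = 0.0000
  x=1: 1/4 × log_10[(1/4)/(1/4)] = 1/4 × 0.0000 = 0.0000
  x=2: 1/4 × log_10[(1/4)/(1/4)] = 1/4 × 0.0000 = 0.0000
  x=3: 1/4 × log_10[(1/4)/(1/4)] = 1/4 × 0.0000 = 0.0000

D_KL(P||Q) = 0.0000 dits

Note: KL divergence is always non-negative and equals 0 iff P = Q.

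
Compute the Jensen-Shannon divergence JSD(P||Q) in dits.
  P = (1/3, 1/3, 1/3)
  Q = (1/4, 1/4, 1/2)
0.0062 dits

Jensen-Shannon divergence is:
JSD(P||Q) = 0.5 × D_KL(P||M) + 0.5 × D_KL(Q||M)
where M = 0.5 × (P + Q) is the mixture distribution.

M = 0.5 × (1/3, 1/3, 1/3) + 0.5 × (1/4, 1/4, 1/2) = (7/24, 7/24, 5/12)

D_KL(P||M) = 0.0064 dits
D_KL(Q||M) = 0.0061 dits

JSD(P||Q) = 0.5 × 0.0064 + 0.5 × 0.0061 = 0.0062 dits

Unlike KL divergence, JSD is symmetric and bounded: 0 ≤ JSD ≤ log(2).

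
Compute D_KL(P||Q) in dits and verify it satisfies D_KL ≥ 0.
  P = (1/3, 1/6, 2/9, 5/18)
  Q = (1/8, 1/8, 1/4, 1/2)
0.0805 dits

KL divergence satisfies the Gibbs inequality: D_KL(P||Q) ≥ 0 for all distributions P, Q.

D_KL(P||Q) = Σ p(x) log(p(x)/q(x))
Term by term:
  x=0: 1/3 × log_10[(1/3)/(1/8)] = 0.1420
  x=1: 1/6 × log_10[(1/6)/(1/8)] = 0.0208
  x=2: 2/9 × log_10[(2/9)/(1/4)] = -0.0114
  x=3: 5/18 × log_10[(5/18)/(1/2)] = -0.0709
D_KL(P||Q) = 0.0805 dits

D_KL(P||Q) = 0.0805 ≥ 0 ✓

This non-negativity is a fundamental property: relative entropy cannot be negative because it measures how different Q is from P.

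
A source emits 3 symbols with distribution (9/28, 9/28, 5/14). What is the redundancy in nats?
0.0013 nats

Redundancy measures how far a source is from maximum entropy:
R = H_max - H(X)

Maximum entropy for 3 symbols: H_max = log_e(3) = 1.0986 nats
Actual entropy: H(X) = 1.0974 nats
Redundancy: R = 1.0986 - 1.0974 = 0.0013 nats

This redundancy represents potential for compression: the source could be compressed by 0.0013 nats per symbol.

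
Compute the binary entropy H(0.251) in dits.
0.2447 dits

The binary entropy function is:
H(p) = -p log(p) - (1-p) log(1-p)

H(0.251) = -0.251 × log_10(0.251) - 0.749 × log_10(0.749)
H(0.251) = 0.2447 dits

Note: Binary entropy is maximized at p=0.5 (H=1 bit) and minimized at p=0 or p=1 (H=0).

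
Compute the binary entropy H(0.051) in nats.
0.2014 nats

The binary entropy function is:
H(p) = -p log(p) - (1-p) log(1-p)

H(0.051) = -0.051 × log_e(0.051) - 0.949 × log_e(0.949)
H(0.051) = 0.2014 nats

Note: Binary entropy is maximized at p=0.5 (H=1 bit) and minimized at p=0 or p=1 (H=0).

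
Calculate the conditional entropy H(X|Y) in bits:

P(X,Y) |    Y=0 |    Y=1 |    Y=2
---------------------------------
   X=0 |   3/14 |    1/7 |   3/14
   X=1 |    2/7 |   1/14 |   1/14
0.9212 bits

Using the chain rule: H(X|Y) = H(X,Y) - H(Y)

First, compute H(X,Y) = 2.4138 bits

Marginal P(Y) = (1/2, 3/14, 2/7)
H(Y) = 1.4926 bits

H(X|Y) = H(X,Y) - H(Y) = 2.4138 - 1.4926 = 0.9212 bits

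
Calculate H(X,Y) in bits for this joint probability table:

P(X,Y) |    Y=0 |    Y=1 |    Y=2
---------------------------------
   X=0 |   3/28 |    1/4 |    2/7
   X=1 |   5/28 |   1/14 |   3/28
2.4227 bits

Joint entropy is H(X,Y) = -Σ_{x,y} p(x,y) log p(x,y).

Summing over all non-zero entries:
H(X,Y) = -[3/28·log_2(3/28) + 1/4·log_2(1/4) + 2/7·log_2(2/7) + 5/28·log_2(5/28) + 1/14·log_2(1/14) + 3/28·log_2(3/28)]
H(X,Y) = 2.4227 bits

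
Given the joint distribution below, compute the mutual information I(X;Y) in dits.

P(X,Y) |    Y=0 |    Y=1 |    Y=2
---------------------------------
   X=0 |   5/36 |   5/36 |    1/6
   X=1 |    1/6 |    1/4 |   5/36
0.0054 dits

Mutual information: I(X;Y) = H(X) + H(Y) - H(X,Y)

Marginals:
P(X) = (4/9, 5/9), H(X) = 0.2983 dits
P(Y) = (11/36, 7/18, 11/36), H(Y) = 0.4742 dits

Joint entropy: H(X,Y) = 0.7671 dits

I(X;Y) = 0.2983 + 0.4742 - 0.7671 = 0.0054 dits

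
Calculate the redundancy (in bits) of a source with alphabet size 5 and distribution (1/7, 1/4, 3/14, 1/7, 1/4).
0.0436 bits

Redundancy measures how far a source is from maximum entropy:
R = H_max - H(X)

Maximum entropy for 5 symbols: H_max = log_2(5) = 2.3219 bits
Actual entropy: H(X) = 2.2783 bits
Redundancy: R = 2.3219 - 2.2783 = 0.0436 bits

This redundancy represents potential for compression: the source could be compressed by 0.0436 bits per symbol.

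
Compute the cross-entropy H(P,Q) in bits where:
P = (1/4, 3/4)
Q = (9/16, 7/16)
1.1020 bits

Cross-entropy: H(P,Q) = -Σ p(x) log q(x)

Alternatively: H(P,Q) = H(P) + D_KL(P||Q)
H(P) = 0.8113 bits
D_KL(P||Q) = 0.2907 bits

H(P,Q) = 0.8113 + 0.2907 = 1.1020 bits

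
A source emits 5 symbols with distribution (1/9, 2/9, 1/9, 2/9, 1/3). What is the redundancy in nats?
0.0865 nats

Redundancy measures how far a source is from maximum entropy:
R = H_max - H(X)

Maximum entropy for 5 symbols: H_max = log_e(5) = 1.6094 nats
Actual entropy: H(X) = 1.5230 nats
Redundancy: R = 1.6094 - 1.5230 = 0.0865 nats

This redundancy represents potential for compression: the source could be compressed by 0.0865 nats per symbol.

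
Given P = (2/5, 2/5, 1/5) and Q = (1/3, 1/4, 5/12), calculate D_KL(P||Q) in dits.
0.0496 dits

KL divergence: D_KL(P||Q) = Σ p(x) log(p(x)/q(x))

Computing term by term:
  x=0: 2/5 × log_10[(2/5)/(1/3)] = 2/5 × 0.0792 = 0.0317
  x=1: 2/5 × log_10[(2/5)/(1/4)] = 2/5 × 0.2041 = 0.0816
  x=2: 1/5 × log_10[(1/5)/(5/12)] = 1/5 × -0.3188 = -0.0638

D_KL(P||Q) = 0.0496 dits

Note: KL divergence is always non-negative and equals 0 iff P = Q.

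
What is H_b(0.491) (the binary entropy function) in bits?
0.9998 bits

The binary entropy function is:
H(p) = -p log(p) - (1-p) log(1-p)

H(0.491) = -0.491 × log_2(0.491) - 0.509 × log_2(0.509)
H(0.491) = 0.9998 bits

Note: Binary entropy is maximized at p=0.5 (H=1 bit) and minimized at p=0 or p=1 (H=0).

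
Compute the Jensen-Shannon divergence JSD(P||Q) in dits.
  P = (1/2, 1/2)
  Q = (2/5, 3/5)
0.0022 dits

Jensen-Shannon divergence is:
JSD(P||Q) = 0.5 × D_KL(P||M) + 0.5 × D_KL(Q||M)
where M = 0.5 × (P + Q) is the mixture distribution.

M = 0.5 × (1/2, 1/2) + 0.5 × (2/5, 3/5) = (9/20, 11/20)

D_KL(P||M) = 0.0022 dits
D_KL(Q||M) = 0.0022 dits

JSD(P||Q) = 0.5 × 0.0022 + 0.5 × 0.0022 = 0.0022 dits

Unlike KL divergence, JSD is symmetric and bounded: 0 ≤ JSD ≤ log(2).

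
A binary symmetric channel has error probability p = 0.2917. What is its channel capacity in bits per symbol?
0.1291 bits

For a binary symmetric channel (BSC) with error probability p:
Capacity C = 1 - H(p) bits per symbol

where H(p) = -p log₂(p) - (1-p) log₂(1-p) is the binary entropy function.

H(0.2917) = 0.8709 bits
C = 1 - 0.8709 = 0.1291 bits per symbol

This means we can reliably transmit up to 0.1291 bits of information per channel use.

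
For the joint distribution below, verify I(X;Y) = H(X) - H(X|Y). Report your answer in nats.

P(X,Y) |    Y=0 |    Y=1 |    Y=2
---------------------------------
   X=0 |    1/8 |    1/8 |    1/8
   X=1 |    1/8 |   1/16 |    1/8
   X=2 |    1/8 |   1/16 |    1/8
I(X;Y) = 0.0109 nats

Mutual information has multiple equivalent forms:
- I(X;Y) = H(X) - H(X|Y)
- I(X;Y) = H(Y) - H(Y|X)
- I(X;Y) = H(X) + H(Y) - H(X,Y)

Computing all quantities:
H(X) = 1.0948, H(Y) = 1.0822, H(X,Y) = 2.1661
H(X|Y) = 1.0839, H(Y|X) = 1.0713

Verification:
H(X) - H(X|Y) = 1.0948 - 1.0839 = 0.0109
H(Y) - H(Y|X) = 1.0822 - 1.0713 = 0.0109
H(X) + H(Y) - H(X,Y) = 1.0948 + 1.0822 - 2.1661 = 0.0109

All forms give I(X;Y) = 0.0109 nats. ✓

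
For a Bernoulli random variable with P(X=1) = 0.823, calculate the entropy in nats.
0.4668 nats

The binary entropy function is:
H(p) = -p log(p) - (1-p) log(1-p)

H(0.823) = -0.823 × log_e(0.823) - 0.177 × log_e(0.177)
H(0.823) = 0.4668 nats

Note: Binary entropy is maximized at p=0.5 (H=1 bit) and minimized at p=0 or p=1 (H=0).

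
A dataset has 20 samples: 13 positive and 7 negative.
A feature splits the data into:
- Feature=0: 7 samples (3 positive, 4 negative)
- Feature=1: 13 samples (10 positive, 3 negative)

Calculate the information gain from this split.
0.0827 bits

Information Gain = H(Y) - H(Y|Feature)

Before split:
P(positive) = 13/20 = 0.6500
H(Y) = 0.9341 bits

After split:
Feature=0: H = 0.9852 bits (weight = 7/20)
Feature=1: H = 0.7793 bits (weight = 13/20)
H(Y|Feature) = (7/20)×0.9852 + (13/20)×0.7793 = 0.8514 bits

Information Gain = 0.9341 - 0.8514 = 0.0827 bits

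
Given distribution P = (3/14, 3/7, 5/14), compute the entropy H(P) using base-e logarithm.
1.0609 nats

Shannon entropy is H(X) = -Σ p(x) log p(x).

For P = (3/14, 3/7, 5/14):
H = -3/14 × log_e(3/14) -3/7 × log_e(3/7) -5/14 × log_e(5/14)
H = 1.0609 nats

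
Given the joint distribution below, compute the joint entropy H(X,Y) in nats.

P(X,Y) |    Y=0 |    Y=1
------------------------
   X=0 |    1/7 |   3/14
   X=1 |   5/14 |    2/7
1.3337 nats

Joint entropy is H(X,Y) = -Σ_{x,y} p(x,y) log p(x,y).

Summing over all non-zero entries:
H(X,Y) = -[1/7·log_e(1/7) + 3/14·log_e(3/14) + 5/14·log_e(5/14) + 2/7·log_e(2/7)]
H(X,Y) = 1.3337 nats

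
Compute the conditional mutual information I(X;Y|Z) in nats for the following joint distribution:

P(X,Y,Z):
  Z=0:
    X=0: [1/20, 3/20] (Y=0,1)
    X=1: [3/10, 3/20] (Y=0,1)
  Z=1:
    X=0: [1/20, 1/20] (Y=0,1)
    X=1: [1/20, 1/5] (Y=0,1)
0.0647 nats

Conditional mutual information: I(X;Y|Z) = H(X|Z) + H(Y|Z) - H(X,Y|Z)

H(Z) = 0.6474
H(X,Z) = 1.2580 → H(X|Z) = 0.6106
H(Y,Z) = 1.3055 → H(Y|Z) = 0.6580
H(X,Y,Z) = 1.8514 → H(X,Y|Z) = 1.2039

I(X;Y|Z) = 0.6106 + 0.6580 - 1.2039 = 0.0647 nats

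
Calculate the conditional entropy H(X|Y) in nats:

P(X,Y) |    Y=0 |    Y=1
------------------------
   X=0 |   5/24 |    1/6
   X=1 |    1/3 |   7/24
0.6613 nats

Using the chain rule: H(X|Y) = H(X,Y) - H(Y)

First, compute H(X,Y) = 1.3510 nats

Marginal P(Y) = (13/24, 11/24)
H(Y) = 0.6897 nats

H(X|Y) = H(X,Y) - H(Y) = 1.3510 - 0.6897 = 0.6613 nats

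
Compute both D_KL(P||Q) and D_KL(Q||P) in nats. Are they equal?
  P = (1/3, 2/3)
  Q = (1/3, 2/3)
D_KL(P||Q) = 0.0000, D_KL(Q||P) = 0.0000

KL divergence is not symmetric: D_KL(P||Q) ≠ D_KL(Q||P) in general.

D_KL(P||Q) = 0.0000 nats
D_KL(Q||P) = 0.0000 nats

In this case they happen to be equal (to 4 decimal places).

This asymmetry is why KL divergence is not a true distance metric.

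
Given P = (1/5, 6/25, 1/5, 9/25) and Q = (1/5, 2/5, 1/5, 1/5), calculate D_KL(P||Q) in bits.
0.1284 bits

KL divergence: D_KL(P||Q) = Σ p(x) log(p(x)/q(x))

Computing term by term:
  x=0: 1/5 × log_2[(1/5)/(1/5)] = 1/5 × 0.0000 = 0.0000
  x=1: 6/25 × log_2[(6/25)/(2/5)] = 6/25 × -0.7370 = -0.1769
  x=2: 1/5 × log_2[(1/5)/(1/5)] = 1/5 × 0.0000 = 0.0000
  x=3: 9/25 × log_2[(9/25)/(1/5)] = 9/25 × 0.8480 = 0.3053

D_KL(P||Q) = 0.1284 bits

Note: KL divergence is always non-negative and equals 0 iff P = Q.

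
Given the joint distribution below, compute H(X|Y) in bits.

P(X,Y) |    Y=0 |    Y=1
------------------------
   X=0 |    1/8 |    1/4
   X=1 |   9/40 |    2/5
0.9539 bits

Using the chain rule: H(X|Y) = H(X,Y) - H(Y)

First, compute H(X,Y) = 1.8880 bits

Marginal P(Y) = (7/20, 13/20)
H(Y) = 0.9341 bits

H(X|Y) = H(X,Y) - H(Y) = 1.8880 - 0.9341 = 0.9539 bits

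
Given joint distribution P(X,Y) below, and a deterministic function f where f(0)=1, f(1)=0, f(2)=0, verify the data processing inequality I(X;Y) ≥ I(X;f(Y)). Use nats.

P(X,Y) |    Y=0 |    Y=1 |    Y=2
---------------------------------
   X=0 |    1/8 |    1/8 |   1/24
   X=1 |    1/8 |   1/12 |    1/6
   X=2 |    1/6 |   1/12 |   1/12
I(X;Y) = 0.0462, I(X;f(Y)) = 0.0103, inequality holds: 0.0462 ≥ 0.0103

Data Processing Inequality: For any Markov chain X → Y → Z, we have I(X;Y) ≥ I(X;Z).

Here Z = f(Y) is a deterministic function of Y, forming X → Y → Z.

Original I(X;Y) = 0.0462 nats

After applying f:
P(X,Z) where Z=f(Y):
- P(X,Z=0) = P(X,Y=1) + P(X,Y=2)
- P(X,Z=1) = P(X,Y=0)

I(X;Z) = I(X;f(Y)) = 0.0103 nats

Verification: 0.0462 ≥ 0.0103 ✓

Information cannot be created by processing; the function f can only lose information about X.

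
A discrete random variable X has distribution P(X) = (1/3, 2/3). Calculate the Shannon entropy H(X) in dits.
0.2764 dits

Shannon entropy is H(X) = -Σ p(x) log p(x).

For P = (1/3, 2/3):
H = -1/3 × log_10(1/3) -2/3 × log_10(2/3)
H = 0.2764 dits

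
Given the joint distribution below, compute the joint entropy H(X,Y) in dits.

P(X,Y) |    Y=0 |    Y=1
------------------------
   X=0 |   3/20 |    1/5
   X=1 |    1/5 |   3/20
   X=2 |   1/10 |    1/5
0.7666 dits

Joint entropy is H(X,Y) = -Σ_{x,y} p(x,y) log p(x,y).

Summing over all non-zero entries:
H(X,Y) = -[3/20·log_10(3/20) + 1/5·log_10(1/5) + 1/5·log_10(1/5) + 3/20·log_10(3/20) + 1/10·log_10(1/10) + 1/5·log_10(1/5)]
H(X,Y) = 0.7666 dits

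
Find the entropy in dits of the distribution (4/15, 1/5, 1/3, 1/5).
0.5917 dits

Shannon entropy is H(X) = -Σ p(x) log p(x).

For P = (4/15, 1/5, 1/3, 1/5):
H = -4/15 × log_10(4/15) -1/5 × log_10(1/5) -1/3 × log_10(1/3) -1/5 × log_10(1/5)
H = 0.5917 dits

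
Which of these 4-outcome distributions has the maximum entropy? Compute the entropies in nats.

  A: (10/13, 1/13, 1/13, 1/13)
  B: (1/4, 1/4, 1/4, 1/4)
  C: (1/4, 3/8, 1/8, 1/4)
B

For a discrete distribution over n outcomes, entropy is maximized by the uniform distribution.

Computing entropies:
H(A) = 0.7937 nats
H(B) = 1.3863 nats
H(C) = 1.3209 nats

The uniform distribution (where all probabilities equal 1/4) achieves the maximum entropy of log_e(4) = 1.3863 nats.

Distribution B has the highest entropy.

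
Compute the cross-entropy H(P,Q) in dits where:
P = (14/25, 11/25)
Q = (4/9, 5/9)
0.3095 dits

Cross-entropy: H(P,Q) = -Σ p(x) log q(x)

Alternatively: H(P,Q) = H(P) + D_KL(P||Q)
H(P) = 0.2979 dits
D_KL(P||Q) = 0.0116 dits

H(P,Q) = 0.2979 + 0.0116 = 0.3095 dits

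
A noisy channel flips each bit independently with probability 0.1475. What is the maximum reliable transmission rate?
0.3965 bits

For a binary symmetric channel (BSC) with error probability p:
Capacity C = 1 - H(p) bits per symbol

where H(p) = -p log₂(p) - (1-p) log₂(1-p) is the binary entropy function.

H(0.1475) = 0.6035 bits
C = 1 - 0.6035 = 0.3965 bits per symbol

This means we can reliably transmit up to 0.3965 bits of information per channel use.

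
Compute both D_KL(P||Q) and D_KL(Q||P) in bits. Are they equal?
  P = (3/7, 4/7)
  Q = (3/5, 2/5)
D_KL(P||Q) = 0.0860, D_KL(Q||P) = 0.0854

KL divergence is not symmetric: D_KL(P||Q) ≠ D_KL(Q||P) in general.

D_KL(P||Q) = 0.0860 bits
D_KL(Q||P) = 0.0854 bits

No, they are not equal!

This asymmetry is why KL divergence is not a true distance metric.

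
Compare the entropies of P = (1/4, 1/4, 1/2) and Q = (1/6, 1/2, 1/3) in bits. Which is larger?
P

Computing entropies in bits:
H(P) = 1.5000
H(Q) = 1.4591

Distribution P has higher entropy.

Intuition: The distribution closer to uniform (more spread out) has higher entropy.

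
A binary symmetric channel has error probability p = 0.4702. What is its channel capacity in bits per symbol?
0.0026 bits

For a binary symmetric channel (BSC) with error probability p:
Capacity C = 1 - H(p) bits per symbol

where H(p) = -p log₂(p) - (1-p) log₂(1-p) is the binary entropy function.

H(0.4702) = 0.9974 bits
C = 1 - 0.9974 = 0.0026 bits per symbol

This means we can reliably transmit up to 0.0026 bits of information per channel use.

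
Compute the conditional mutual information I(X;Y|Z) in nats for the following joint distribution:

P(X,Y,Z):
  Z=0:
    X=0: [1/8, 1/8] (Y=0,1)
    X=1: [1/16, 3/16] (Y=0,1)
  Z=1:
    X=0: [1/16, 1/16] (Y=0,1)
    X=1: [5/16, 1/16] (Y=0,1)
0.0425 nats

Conditional mutual information: I(X;Y|Z) = H(X|Z) + H(Y|Z) - H(X,Y|Z)

H(Z) = 0.6931
H(X,Z) = 1.3209 → H(X|Z) = 0.6277
H(Y,Z) = 1.3051 → H(Y|Z) = 0.6119
H(X,Y,Z) = 1.8904 → H(X,Y|Z) = 1.1972

I(X;Y|Z) = 0.6277 + 0.6119 - 1.1972 = 0.0425 nats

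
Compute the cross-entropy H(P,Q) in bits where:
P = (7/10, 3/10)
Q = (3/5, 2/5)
0.9125 bits

Cross-entropy: H(P,Q) = -Σ p(x) log q(x)

Alternatively: H(P,Q) = H(P) + D_KL(P||Q)
H(P) = 0.8813 bits
D_KL(P||Q) = 0.0312 bits

H(P,Q) = 0.8813 + 0.0312 = 0.9125 bits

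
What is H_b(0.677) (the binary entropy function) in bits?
0.9076 bits

The binary entropy function is:
H(p) = -p log(p) - (1-p) log(1-p)

H(0.677) = -0.677 × log_2(0.677) - 0.323 × log_2(0.323)
H(0.677) = 0.9076 bits

Note: Binary entropy is maximized at p=0.5 (H=1 bit) and minimized at p=0 or p=1 (H=0).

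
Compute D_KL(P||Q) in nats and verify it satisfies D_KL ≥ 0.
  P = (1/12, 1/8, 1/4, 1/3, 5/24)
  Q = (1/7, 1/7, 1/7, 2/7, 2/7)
0.0639 nats

KL divergence satisfies the Gibbs inequality: D_KL(P||Q) ≥ 0 for all distributions P, Q.

D_KL(P||Q) = Σ p(x) log(p(x)/q(x))
Term by term:
  x=0: 1/12 × log_e[(1/12)/(1/7)] = -0.0449
  x=1: 1/8 × log_e[(1/8)/(1/7)] = -0.0167
  x=2: 1/4 × log_e[(1/4)/(1/7)] = 0.1399
  x=3: 1/3 × log_e[(1/3)/(2/7)] = 0.0514
  x=4: 5/24 × log_e[(5/24)/(2/7)] = -0.0658
D_KL(P||Q) = 0.0639 nats

D_KL(P||Q) = 0.0639 ≥ 0 ✓

This non-negativity is a fundamental property: relative entropy cannot be negative because it measures how different Q is from P.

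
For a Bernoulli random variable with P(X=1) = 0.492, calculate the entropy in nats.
0.6930 nats

The binary entropy function is:
H(p) = -p log(p) - (1-p) log(1-p)

H(0.492) = -0.492 × log_e(0.492) - 0.508 × log_e(0.508)
H(0.492) = 0.6930 nats

Note: Binary entropy is maximized at p=0.5 (H=1 bit) and minimized at p=0 or p=1 (H=0).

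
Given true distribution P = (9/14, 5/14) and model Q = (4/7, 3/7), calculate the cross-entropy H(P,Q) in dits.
0.2877 dits

Cross-entropy: H(P,Q) = -Σ p(x) log q(x)

Alternatively: H(P,Q) = H(P) + D_KL(P||Q)
H(P) = 0.2831 dits
D_KL(P||Q) = 0.0046 dits

H(P,Q) = 0.2831 + 0.0046 = 0.2877 dits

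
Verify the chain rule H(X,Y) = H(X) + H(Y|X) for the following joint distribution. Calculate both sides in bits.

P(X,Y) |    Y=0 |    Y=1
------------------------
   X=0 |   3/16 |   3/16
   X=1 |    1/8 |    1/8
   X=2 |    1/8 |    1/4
H(X,Y) = 2.5306, H(X) = 1.5613, H(Y|X) = 0.9694 (all in bits)

Chain rule: H(X,Y) = H(X) + H(Y|X)

Left side — joint entropy directly:
H(X,Y) = -Σ p(x,y) log p(x,y) = 2.5306 bits

Right side — compute H(Y|X) from the conditional distributions:
P(X) = (3/8, 1/4, 3/8), so H(X) = 1.5613 bits
H(Y|X) = Σ_x P(X=x) · H(Y|X=x):
  P(Y|X=0) = (1/2, 1/2), H(Y|X=0) = 1.0000, weight P(X=0) = 3/8
  P(Y|X=1) = (1/2, 1/2), H(Y|X=1) = 1.0000, weight P(X=1) = 1/4
  P(Y|X=2) = (1/3, 2/3), H(Y|X=2) = 0.9183, weight P(X=2) = 3/8
H(Y|X) = 0.9694 bits

H(X) + H(Y|X) = 1.5613 + 0.9694 = 2.5306 bits

Both sides equal 2.5306 bits. ✓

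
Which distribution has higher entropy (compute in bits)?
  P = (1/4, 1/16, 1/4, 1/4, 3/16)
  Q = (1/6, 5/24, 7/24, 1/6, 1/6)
Q

Computing entropies in bits:
H(P) = 2.2028
H(Q) = 2.2824

Distribution Q has higher entropy.

Intuition: The distribution closer to uniform (more spread out) has higher entropy.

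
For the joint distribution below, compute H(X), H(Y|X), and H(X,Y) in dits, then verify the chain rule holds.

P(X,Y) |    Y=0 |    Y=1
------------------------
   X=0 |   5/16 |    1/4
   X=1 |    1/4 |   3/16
H(X,Y) = 0.5952, H(X) = 0.2976, H(Y|X) = 0.2976 (all in dits)

Chain rule: H(X,Y) = H(X) + H(Y|X)

Left side — joint entropy directly:
H(X,Y) = -Σ p(x,y) log p(x,y) = 0.5952 dits

Right side — compute H(Y|X) from the conditional distributions:
P(X) = (9/16, 7/16), so H(X) = 0.2976 dits
H(Y|X) = Σ_x P(X=x) · H(Y|X=x):
  P(Y|X=0) = (5/9, 4/9), H(Y|X=0) = 0.2983, weight P(X=0) = 9/16
  P(Y|X=1) = (4/7, 3/7), H(Y|X=1) = 0.2966, weight P(X=1) = 7/16
H(Y|X) = 0.2976 dits

H(X) + H(Y|X) = 0.2976 + 0.2976 = 0.5952 dits

Both sides equal 0.5952 dits. ✓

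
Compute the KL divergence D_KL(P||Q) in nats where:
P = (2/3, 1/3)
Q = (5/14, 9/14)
0.1972 nats

KL divergence: D_KL(P||Q) = Σ p(x) log(p(x)/q(x))

Computing term by term:
  x=0: 2/3 × log_e[(2/3)/(5/14)] = 2/3 × 0.6242 = 0.4161
  x=1: 1/3 × log_e[(1/3)/(9/14)] = 1/3 × -0.6568 = -0.2189

D_KL(P||Q) = 0.1972 nats

Note: KL divergence is always non-negative and equals 0 iff P = Q.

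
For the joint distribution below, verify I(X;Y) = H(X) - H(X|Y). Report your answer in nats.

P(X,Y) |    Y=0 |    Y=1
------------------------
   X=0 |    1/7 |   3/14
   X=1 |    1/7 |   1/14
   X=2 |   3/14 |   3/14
I(X;Y) = 0.0193 nats

Mutual information has multiple equivalent forms:
- I(X;Y) = H(X) - H(X|Y)
- I(X;Y) = H(Y) - H(Y|X)
- I(X;Y) = H(X) + H(Y) - H(X,Y)

Computing all quantities:
H(X) = 1.0609, H(Y) = 0.6931, H(X,Y) = 1.7348
H(X|Y) = 1.0416, H(Y|X) = 0.6738

Verification:
H(X) - H(X|Y) = 1.0609 - 1.0416 = 0.0193
H(Y) - H(Y|X) = 0.6931 - 0.6738 = 0.0193
H(X) + H(Y) - H(X,Y) = 1.0609 + 0.6931 - 1.7348 = 0.0193

All forms give I(X;Y) = 0.0193 nats. ✓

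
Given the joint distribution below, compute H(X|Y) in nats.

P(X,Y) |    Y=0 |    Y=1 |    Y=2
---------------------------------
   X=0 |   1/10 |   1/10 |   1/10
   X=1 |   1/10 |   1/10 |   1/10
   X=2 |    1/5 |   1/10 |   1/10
1.0751 nats

Using the chain rule: H(X|Y) = H(X,Y) - H(Y)

First, compute H(X,Y) = 2.1640 nats

Marginal P(Y) = (2/5, 3/10, 3/10)
H(Y) = 1.0889 nats

H(X|Y) = H(X,Y) - H(Y) = 2.1640 - 1.0889 = 1.0751 nats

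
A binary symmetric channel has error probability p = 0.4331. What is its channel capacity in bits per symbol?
0.0130 bits

For a binary symmetric channel (BSC) with error probability p:
Capacity C = 1 - H(p) bits per symbol

where H(p) = -p log₂(p) - (1-p) log₂(1-p) is the binary entropy function.

H(0.4331) = 0.9870 bits
C = 1 - 0.9870 = 0.0130 bits per symbol

This means we can reliably transmit up to 0.0130 bits of information per channel use.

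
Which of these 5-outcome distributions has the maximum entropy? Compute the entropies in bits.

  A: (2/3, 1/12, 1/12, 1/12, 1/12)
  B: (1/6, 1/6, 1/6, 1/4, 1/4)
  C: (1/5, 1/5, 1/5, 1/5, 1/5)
C

For a discrete distribution over n outcomes, entropy is maximized by the uniform distribution.

Computing entropies:
H(A) = 1.5850 bits
H(B) = 2.2925 bits
H(C) = 2.3219 bits

The uniform distribution (where all probabilities equal 1/5) achieves the maximum entropy of log_2(5) = 2.3219 bits.

Distribution C has the highest entropy.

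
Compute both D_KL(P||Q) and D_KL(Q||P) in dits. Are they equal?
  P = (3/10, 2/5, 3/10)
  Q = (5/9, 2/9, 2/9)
D_KL(P||Q) = 0.0609, D_KL(Q||P) = 0.0630

KL divergence is not symmetric: D_KL(P||Q) ≠ D_KL(Q||P) in general.

D_KL(P||Q) = 0.0609 dits
D_KL(Q||P) = 0.0630 dits

No, they are not equal!

This asymmetry is why KL divergence is not a true distance metric.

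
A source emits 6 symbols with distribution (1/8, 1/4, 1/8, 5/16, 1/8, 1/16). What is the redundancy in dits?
0.0559 dits

Redundancy measures how far a source is from maximum entropy:
R = H_max - H(X)

Maximum entropy for 6 symbols: H_max = log_10(6) = 0.7782 dits
Actual entropy: H(X) = 0.7223 dits
Redundancy: R = 0.7782 - 0.7223 = 0.0559 dits

This redundancy represents potential for compression: the source could be compressed by 0.0559 dits per symbol.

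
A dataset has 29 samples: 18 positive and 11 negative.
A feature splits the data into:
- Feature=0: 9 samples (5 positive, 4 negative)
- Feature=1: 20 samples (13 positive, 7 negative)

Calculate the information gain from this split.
0.0058 bits

Information Gain = H(Y) - H(Y|Feature)

Before split:
P(positive) = 18/29 = 0.6207
H(Y) = 0.9576 bits

After split:
Feature=0: H = 0.9911 bits (weight = 9/29)
Feature=1: H = 0.9341 bits (weight = 20/29)
H(Y|Feature) = (9/29)×0.9911 + (20/29)×0.9341 = 0.9518 bits

Information Gain = 0.9576 - 0.9518 = 0.0058 bits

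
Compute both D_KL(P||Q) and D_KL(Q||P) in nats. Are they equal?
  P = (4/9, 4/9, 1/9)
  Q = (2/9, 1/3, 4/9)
D_KL(P||Q) = 0.2819, D_KL(Q||P) = 0.3662

KL divergence is not symmetric: D_KL(P||Q) ≠ D_KL(Q||P) in general.

D_KL(P||Q) = 0.2819 nats
D_KL(Q||P) = 0.3662 nats

No, they are not equal!

This asymmetry is why KL divergence is not a true distance metric.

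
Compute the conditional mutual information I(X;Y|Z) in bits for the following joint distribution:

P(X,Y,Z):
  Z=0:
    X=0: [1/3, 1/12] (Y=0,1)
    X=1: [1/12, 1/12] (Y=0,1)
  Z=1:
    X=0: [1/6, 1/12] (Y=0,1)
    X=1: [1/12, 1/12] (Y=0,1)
0.0443 bits

Conditional mutual information: I(X;Y|Z) = H(X|Z) + H(Y|Z) - H(X,Y|Z)

H(Z) = 0.9799
H(X,Z) = 1.8879 → H(X|Z) = 0.9080
H(Y,Z) = 1.8879 → H(Y|Z) = 0.9080
H(X,Y,Z) = 2.7516 → H(X,Y|Z) = 1.7718

I(X;Y|Z) = 0.9080 + 0.9080 - 1.7718 = 0.0443 bits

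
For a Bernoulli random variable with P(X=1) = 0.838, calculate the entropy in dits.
0.1924 dits

The binary entropy function is:
H(p) = -p log(p) - (1-p) log(1-p)

H(0.838) = -0.838 × log_10(0.838) - 0.162 × log_10(0.162)
H(0.838) = 0.1924 dits

Note: Binary entropy is maximized at p=0.5 (H=1 bit) and minimized at p=0 or p=1 (H=0).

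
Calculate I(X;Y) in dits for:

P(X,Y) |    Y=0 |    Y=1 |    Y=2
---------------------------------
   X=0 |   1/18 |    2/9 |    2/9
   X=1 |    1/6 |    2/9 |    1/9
0.0208 dits

Mutual information: I(X;Y) = H(X) + H(Y) - H(X,Y)

Marginals:
P(X) = (1/2, 1/2), H(X) = 0.3010 dits
P(Y) = (2/9, 4/9, 1/3), H(Y) = 0.4607 dits

Joint entropy: H(X,Y) = 0.7409 dits

I(X;Y) = 0.3010 + 0.4607 - 0.7409 = 0.0208 dits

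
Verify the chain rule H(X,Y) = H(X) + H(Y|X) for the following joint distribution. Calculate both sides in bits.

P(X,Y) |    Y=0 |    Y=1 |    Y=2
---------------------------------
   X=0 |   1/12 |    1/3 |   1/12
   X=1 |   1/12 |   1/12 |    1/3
H(X,Y) = 2.2516, H(X) = 1.0000, H(Y|X) = 1.2516 (all in bits)

Chain rule: H(X,Y) = H(X) + H(Y|X)

Left side — joint entropy directly:
H(X,Y) = -Σ p(x,y) log p(x,y) = 2.2516 bits

Right side — compute H(Y|X) from the conditional distributions:
P(X) = (1/2, 1/2), so H(X) = 1.0000 bits
H(Y|X) = Σ_x P(X=x) · H(Y|X=x):
  P(Y|X=0) = (1/6, 2/3, 1/6), H(Y|X=0) = 1.2516, weight P(X=0) = 1/2
  P(Y|X=1) = (1/6, 1/6, 2/3), H(Y|X=1) = 1.2516, weight P(X=1) = 1/2
H(Y|X) = 1.2516 bits

H(X) + H(Y|X) = 1.0000 + 1.2516 = 2.2516 bits

Both sides equal 2.2516 bits. ✓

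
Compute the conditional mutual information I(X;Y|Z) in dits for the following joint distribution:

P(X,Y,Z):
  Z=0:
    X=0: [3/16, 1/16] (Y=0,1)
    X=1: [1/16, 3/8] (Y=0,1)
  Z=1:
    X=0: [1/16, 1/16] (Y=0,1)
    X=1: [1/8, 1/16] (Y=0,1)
0.0586 dits

Conditional mutual information: I(X;Y|Z) = H(X|Z) + H(Y|Z) - H(X,Y|Z)

H(Z) = 0.2697
H(X,Z) = 0.5568 → H(X|Z) = 0.2871
H(Y,Z) = 0.5568 → H(Y|Z) = 0.2871
H(X,Y,Z) = 0.7852 → H(X,Y|Z) = 0.5155

I(X;Y|Z) = 0.2871 + 0.2871 - 0.5155 = 0.0586 dits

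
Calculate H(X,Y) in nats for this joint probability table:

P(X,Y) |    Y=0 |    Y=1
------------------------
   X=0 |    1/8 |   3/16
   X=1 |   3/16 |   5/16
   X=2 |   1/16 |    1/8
1.6844 nats

Joint entropy is H(X,Y) = -Σ_{x,y} p(x,y) log p(x,y).

Summing over all non-zero entries:
H(X,Y) = -[1/8·log_e(1/8) + 3/16·log_e(3/16) + 3/16·log_e(3/16) + 5/16·log_e(5/16) + 1/16·log_e(1/16) + 1/8·log_e(1/8)]
H(X,Y) = 1.6844 nats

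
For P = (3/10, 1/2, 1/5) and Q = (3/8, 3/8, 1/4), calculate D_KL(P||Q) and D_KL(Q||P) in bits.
D_KL(P||Q) = 0.0466, D_KL(Q||P) = 0.0456

KL divergence is not symmetric: D_KL(P||Q) ≠ D_KL(Q||P) in general.

D_KL(P||Q) = 0.0466 bits
D_KL(Q||P) = 0.0456 bits

No, they are not equal!

This asymmetry is why KL divergence is not a true distance metric.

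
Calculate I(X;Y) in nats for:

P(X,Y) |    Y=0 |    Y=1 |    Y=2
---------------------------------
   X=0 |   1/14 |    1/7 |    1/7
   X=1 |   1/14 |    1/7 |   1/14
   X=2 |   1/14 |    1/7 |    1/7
0.0104 nats

Mutual information: I(X;Y) = H(X) + H(Y) - H(X,Y)

Marginals:
P(X) = (5/14, 2/7, 5/14), H(X) = 1.0934 nats
P(Y) = (3/14, 3/7, 5/14), H(Y) = 1.0609 nats

Joint entropy: H(X,Y) = 2.1440 nats

I(X;Y) = 1.0934 + 1.0609 - 2.1440 = 0.0104 nats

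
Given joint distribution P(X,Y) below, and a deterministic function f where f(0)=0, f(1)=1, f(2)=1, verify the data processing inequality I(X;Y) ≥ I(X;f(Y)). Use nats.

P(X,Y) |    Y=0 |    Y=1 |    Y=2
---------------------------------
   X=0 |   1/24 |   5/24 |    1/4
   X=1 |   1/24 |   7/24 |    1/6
I(X;Y) = 0.0154, I(X;f(Y)) = 0.0000, inequality holds: 0.0154 ≥ 0.0000

Data Processing Inequality: For any Markov chain X → Y → Z, we have I(X;Y) ≥ I(X;Z).

Here Z = f(Y) is a deterministic function of Y, forming X → Y → Z.

Original I(X;Y) = 0.0154 nats

After applying f:
P(X,Z) where Z=f(Y):
- P(X,Z=0) = P(X,Y=0)
- P(X,Z=1) = P(X,Y=1) + P(X,Y=2)

I(X;Z) = I(X;f(Y)) = 0.0000 nats

Verification: 0.0154 ≥ 0.0000 ✓

Information cannot be created by processing; the function f can only lose information about X.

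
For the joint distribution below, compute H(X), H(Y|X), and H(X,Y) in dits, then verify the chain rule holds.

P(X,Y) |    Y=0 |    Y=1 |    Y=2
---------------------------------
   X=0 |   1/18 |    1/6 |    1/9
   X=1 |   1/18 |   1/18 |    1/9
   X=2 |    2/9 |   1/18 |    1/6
H(X,Y) = 0.8955, H(X) = 0.4607, H(Y|X) = 0.4348 (all in dits)

Chain rule: H(X,Y) = H(X) + H(Y|X)

Left side — joint entropy directly:
H(X,Y) = -Σ p(x,y) log p(x,y) = 0.8955 dits

Right side — compute H(Y|X) from the conditional distributions:
P(X) = (1/3, 2/9, 4/9), so H(X) = 0.4607 dits
H(Y|X) = Σ_x P(X=x) · H(Y|X=x):
  P(Y|X=0) = (1/6, 1/2, 1/3), H(Y|X=0) = 0.4392, weight P(X=0) = 1/3
  P(Y|X=1) = (1/4, 1/4, 1/2), H(Y|X=1) = 0.4515, weight P(X=1) = 2/9
  P(Y|X=2) = (1/2, 1/8, 3/8), H(Y|X=2) = 0.4231, weight P(X=2) = 4/9
H(Y|X) = 0.4348 dits

H(X) + H(Y|X) = 0.4607 + 0.4348 = 0.8955 dits

Both sides equal 0.8955 dits. ✓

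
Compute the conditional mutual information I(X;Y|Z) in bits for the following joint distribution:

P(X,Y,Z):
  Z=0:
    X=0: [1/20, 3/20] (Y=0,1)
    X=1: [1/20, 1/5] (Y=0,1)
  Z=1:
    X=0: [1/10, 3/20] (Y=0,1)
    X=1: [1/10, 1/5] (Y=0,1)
0.0030 bits

Conditional mutual information: I(X;Y|Z) = H(X|Z) + H(Y|Z) - H(X,Y|Z)

H(Z) = 0.9928
H(X,Z) = 1.9855 → H(X|Z) = 0.9927
H(Y,Z) = 1.8568 → H(Y|Z) = 0.8640
H(X,Y,Z) = 2.8464 → H(X,Y|Z) = 1.8537

I(X;Y|Z) = 0.9927 + 0.8640 - 1.8537 = 0.0030 bits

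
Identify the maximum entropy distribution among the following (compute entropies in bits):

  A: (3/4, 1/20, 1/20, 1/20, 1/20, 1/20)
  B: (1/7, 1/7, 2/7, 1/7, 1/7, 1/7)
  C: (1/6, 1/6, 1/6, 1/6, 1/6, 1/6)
C

For a discrete distribution over n outcomes, entropy is maximized by the uniform distribution.

Computing entropies:
H(A) = 1.3918 bits
H(B) = 2.5216 bits
H(C) = 2.5850 bits

The uniform distribution (where all probabilities equal 1/6) achieves the maximum entropy of log_2(6) = 2.5850 bits.

Distribution C has the highest entropy.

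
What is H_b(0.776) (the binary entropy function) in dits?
0.2310 dits

The binary entropy function is:
H(p) = -p log(p) - (1-p) log(1-p)

H(0.776) = -0.776 × log_10(0.776) - 0.224 × log_10(0.224)
H(0.776) = 0.2310 dits

Note: Binary entropy is maximized at p=0.5 (H=1 bit) and minimized at p=0 or p=1 (H=0).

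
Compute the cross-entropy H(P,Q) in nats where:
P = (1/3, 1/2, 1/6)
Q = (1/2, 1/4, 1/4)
1.1552 nats

Cross-entropy: H(P,Q) = -Σ p(x) log q(x)

Alternatively: H(P,Q) = H(P) + D_KL(P||Q)
H(P) = 1.0114 nats
D_KL(P||Q) = 0.1438 nats

H(P,Q) = 1.0114 + 0.1438 = 1.1552 nats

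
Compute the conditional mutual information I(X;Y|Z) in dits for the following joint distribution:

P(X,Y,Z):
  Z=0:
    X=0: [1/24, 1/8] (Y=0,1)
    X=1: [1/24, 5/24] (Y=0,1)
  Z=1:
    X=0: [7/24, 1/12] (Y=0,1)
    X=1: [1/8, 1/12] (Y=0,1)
0.0053 dits

Conditional mutual information: I(X;Y|Z) = H(X|Z) + H(Y|Z) - H(X,Y|Z)

H(Z) = 0.2950
H(X,Z) = 0.5819 → H(X|Z) = 0.2869
H(Y,Z) = 0.5371 → H(Y|Z) = 0.2421
H(X,Y,Z) = 0.8187 → H(X,Y|Z) = 0.5237

I(X;Y|Z) = 0.2869 + 0.2421 - 0.5237 = 0.0053 dits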